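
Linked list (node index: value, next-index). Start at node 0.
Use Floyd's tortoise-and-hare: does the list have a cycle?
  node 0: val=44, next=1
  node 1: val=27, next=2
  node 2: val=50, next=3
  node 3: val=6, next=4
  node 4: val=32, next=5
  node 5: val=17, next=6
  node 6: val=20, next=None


Floyd's tortoise (slow, +1) and hare (fast, +2):
  init: slow=0, fast=0
  step 1: slow=1, fast=2
  step 2: slow=2, fast=4
  step 3: slow=3, fast=6
  step 4: fast -> None, no cycle

Cycle: no


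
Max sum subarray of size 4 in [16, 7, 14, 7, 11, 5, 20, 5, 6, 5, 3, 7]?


[0:4]: 44
[1:5]: 39
[2:6]: 37
[3:7]: 43
[4:8]: 41
[5:9]: 36
[6:10]: 36
[7:11]: 19
[8:12]: 21

Max: 44 at [0:4]


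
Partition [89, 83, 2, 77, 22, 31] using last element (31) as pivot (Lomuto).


Pivot: 31
  2 <= 31: swap -> [2, 83, 89, 77, 22, 31]
  22 <= 31: swap -> [2, 22, 89, 77, 83, 31]
Place pivot at 2: [2, 22, 31, 77, 83, 89]

Partitioned: [2, 22, 31, 77, 83, 89]


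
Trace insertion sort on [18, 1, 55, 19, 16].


Initial: [18, 1, 55, 19, 16]
Insert 1: [1, 18, 55, 19, 16]
Insert 55: [1, 18, 55, 19, 16]
Insert 19: [1, 18, 19, 55, 16]
Insert 16: [1, 16, 18, 19, 55]

Sorted: [1, 16, 18, 19, 55]


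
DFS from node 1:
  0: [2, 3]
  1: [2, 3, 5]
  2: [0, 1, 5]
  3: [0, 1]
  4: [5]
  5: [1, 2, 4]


Visit 1, push [5, 3, 2]
Visit 2, push [5, 0]
Visit 0, push [3]
Visit 3, push []
Visit 5, push [4]
Visit 4, push []

DFS order: [1, 2, 0, 3, 5, 4]


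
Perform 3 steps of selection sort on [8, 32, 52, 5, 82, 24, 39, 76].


Initial: [8, 32, 52, 5, 82, 24, 39, 76]
Step 1: min=5 at 3
  Swap: [5, 32, 52, 8, 82, 24, 39, 76]
Step 2: min=8 at 3
  Swap: [5, 8, 52, 32, 82, 24, 39, 76]
Step 3: min=24 at 5
  Swap: [5, 8, 24, 32, 82, 52, 39, 76]

After 3 steps: [5, 8, 24, 32, 82, 52, 39, 76]


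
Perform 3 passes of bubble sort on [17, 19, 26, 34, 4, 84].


Initial: [17, 19, 26, 34, 4, 84]
Pass 1: [17, 19, 26, 4, 34, 84] (1 swaps)
Pass 2: [17, 19, 4, 26, 34, 84] (1 swaps)
Pass 3: [17, 4, 19, 26, 34, 84] (1 swaps)

After 3 passes: [17, 4, 19, 26, 34, 84]


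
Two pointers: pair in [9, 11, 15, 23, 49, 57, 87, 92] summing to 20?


lo=0(9)+hi=7(92)=101
lo=0(9)+hi=6(87)=96
lo=0(9)+hi=5(57)=66
lo=0(9)+hi=4(49)=58
lo=0(9)+hi=3(23)=32
lo=0(9)+hi=2(15)=24
lo=0(9)+hi=1(11)=20

Yes: 9+11=20


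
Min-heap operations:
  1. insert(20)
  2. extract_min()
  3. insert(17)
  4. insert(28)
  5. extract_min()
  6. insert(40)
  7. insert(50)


insert(20) -> [20]
extract_min()->20, []
insert(17) -> [17]
insert(28) -> [17, 28]
extract_min()->17, [28]
insert(40) -> [28, 40]
insert(50) -> [28, 40, 50]

Final heap: [28, 40, 50]


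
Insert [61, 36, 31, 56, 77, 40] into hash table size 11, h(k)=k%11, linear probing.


Insert 61: h=6 -> slot 6
Insert 36: h=3 -> slot 3
Insert 31: h=9 -> slot 9
Insert 56: h=1 -> slot 1
Insert 77: h=0 -> slot 0
Insert 40: h=7 -> slot 7

Table: [77, 56, None, 36, None, None, 61, 40, None, 31, None]


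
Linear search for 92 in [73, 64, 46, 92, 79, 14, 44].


i=0: 73!=92
i=1: 64!=92
i=2: 46!=92
i=3: 92==92 found!

Found at 3, 4 comps


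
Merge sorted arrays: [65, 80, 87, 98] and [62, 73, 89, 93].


Take 62 from B
Take 65 from A
Take 73 from B
Take 80 from A
Take 87 from A
Take 89 from B
Take 93 from B

Merged: [62, 65, 73, 80, 87, 89, 93, 98]


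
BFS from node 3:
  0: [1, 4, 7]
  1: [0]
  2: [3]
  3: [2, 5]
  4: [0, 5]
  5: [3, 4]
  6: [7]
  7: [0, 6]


Visit 3, enqueue [2, 5]
Visit 2, enqueue []
Visit 5, enqueue [4]
Visit 4, enqueue [0]
Visit 0, enqueue [1, 7]
Visit 1, enqueue []
Visit 7, enqueue [6]
Visit 6, enqueue []

BFS order: [3, 2, 5, 4, 0, 1, 7, 6]


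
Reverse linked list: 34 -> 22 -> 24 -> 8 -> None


Step 1: curr=34, set curr.next=prev(None) | reversed so far: 34
Step 2: curr=22, set curr.next=prev(34) | reversed so far: 22 -> 34
Step 3: curr=24, set curr.next=prev(22) | reversed so far: 24 -> 22 -> 34
Step 4: curr=8, set curr.next=prev(24) | reversed so far: 8 -> 24 -> 22 -> 34

8 -> 24 -> 22 -> 34 -> None


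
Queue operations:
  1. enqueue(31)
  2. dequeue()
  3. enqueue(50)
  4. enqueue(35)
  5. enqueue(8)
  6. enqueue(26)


enqueue(31) -> [31]
dequeue()->31, []
enqueue(50) -> [50]
enqueue(35) -> [50, 35]
enqueue(8) -> [50, 35, 8]
enqueue(26) -> [50, 35, 8, 26]

Final queue: [50, 35, 8, 26]


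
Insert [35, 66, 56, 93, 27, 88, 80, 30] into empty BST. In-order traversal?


Insert 35: root
Insert 66: R from 35
Insert 56: R from 35 -> L from 66
Insert 93: R from 35 -> R from 66
Insert 27: L from 35
Insert 88: R from 35 -> R from 66 -> L from 93
Insert 80: R from 35 -> R from 66 -> L from 93 -> L from 88
Insert 30: L from 35 -> R from 27

In-order: [27, 30, 35, 56, 66, 80, 88, 93]


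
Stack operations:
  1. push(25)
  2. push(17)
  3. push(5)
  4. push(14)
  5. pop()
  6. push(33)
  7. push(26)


push(25) -> [25]
push(17) -> [25, 17]
push(5) -> [25, 17, 5]
push(14) -> [25, 17, 5, 14]
pop()->14, [25, 17, 5]
push(33) -> [25, 17, 5, 33]
push(26) -> [25, 17, 5, 33, 26]

Final stack: [25, 17, 5, 33, 26]


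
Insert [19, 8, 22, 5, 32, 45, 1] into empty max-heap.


Insert 19: [19]
Insert 8: [19, 8]
Insert 22: [22, 8, 19]
Insert 5: [22, 8, 19, 5]
Insert 32: [32, 22, 19, 5, 8]
Insert 45: [45, 22, 32, 5, 8, 19]
Insert 1: [45, 22, 32, 5, 8, 19, 1]

Final heap: [45, 22, 32, 5, 8, 19, 1]


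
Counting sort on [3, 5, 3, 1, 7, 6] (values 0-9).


Input: [3, 5, 3, 1, 7, 6]
Counts: [0, 1, 0, 2, 0, 1, 1, 1, 0, 0]

Sorted: [1, 3, 3, 5, 6, 7]


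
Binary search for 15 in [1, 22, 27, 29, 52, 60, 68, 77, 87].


Step 1: lo=0, hi=8, mid=4, val=52
Step 2: lo=0, hi=3, mid=1, val=22
Step 3: lo=0, hi=0, mid=0, val=1

Not found


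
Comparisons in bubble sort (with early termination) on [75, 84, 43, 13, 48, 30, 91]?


Algorithm: bubble sort (with early termination)
Input: [75, 84, 43, 13, 48, 30, 91]
Sorted: [13, 30, 43, 48, 75, 84, 91]

20


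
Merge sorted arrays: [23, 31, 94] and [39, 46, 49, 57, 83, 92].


Take 23 from A
Take 31 from A
Take 39 from B
Take 46 from B
Take 49 from B
Take 57 from B
Take 83 from B
Take 92 from B

Merged: [23, 31, 39, 46, 49, 57, 83, 92, 94]


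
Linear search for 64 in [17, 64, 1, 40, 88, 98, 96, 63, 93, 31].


i=0: 17!=64
i=1: 64==64 found!

Found at 1, 2 comps


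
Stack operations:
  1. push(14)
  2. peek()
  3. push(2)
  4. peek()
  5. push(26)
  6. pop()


push(14) -> [14]
peek()->14
push(2) -> [14, 2]
peek()->2
push(26) -> [14, 2, 26]
pop()->26, [14, 2]

Final stack: [14, 2]


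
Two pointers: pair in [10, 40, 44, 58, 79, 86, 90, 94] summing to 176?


lo=0(10)+hi=7(94)=104
lo=1(40)+hi=7(94)=134
lo=2(44)+hi=7(94)=138
lo=3(58)+hi=7(94)=152
lo=4(79)+hi=7(94)=173
lo=5(86)+hi=7(94)=180
lo=5(86)+hi=6(90)=176

Yes: 86+90=176


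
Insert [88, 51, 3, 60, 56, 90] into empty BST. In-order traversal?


Insert 88: root
Insert 51: L from 88
Insert 3: L from 88 -> L from 51
Insert 60: L from 88 -> R from 51
Insert 56: L from 88 -> R from 51 -> L from 60
Insert 90: R from 88

In-order: [3, 51, 56, 60, 88, 90]


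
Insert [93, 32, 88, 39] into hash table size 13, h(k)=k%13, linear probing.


Insert 93: h=2 -> slot 2
Insert 32: h=6 -> slot 6
Insert 88: h=10 -> slot 10
Insert 39: h=0 -> slot 0

Table: [39, None, 93, None, None, None, 32, None, None, None, 88, None, None]


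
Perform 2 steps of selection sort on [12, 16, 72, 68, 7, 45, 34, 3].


Initial: [12, 16, 72, 68, 7, 45, 34, 3]
Step 1: min=3 at 7
  Swap: [3, 16, 72, 68, 7, 45, 34, 12]
Step 2: min=7 at 4
  Swap: [3, 7, 72, 68, 16, 45, 34, 12]

After 2 steps: [3, 7, 72, 68, 16, 45, 34, 12]


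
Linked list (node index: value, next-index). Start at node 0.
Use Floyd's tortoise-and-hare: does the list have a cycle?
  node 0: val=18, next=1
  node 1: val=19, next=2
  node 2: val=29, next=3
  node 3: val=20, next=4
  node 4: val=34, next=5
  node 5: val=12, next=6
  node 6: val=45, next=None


Floyd's tortoise (slow, +1) and hare (fast, +2):
  init: slow=0, fast=0
  step 1: slow=1, fast=2
  step 2: slow=2, fast=4
  step 3: slow=3, fast=6
  step 4: fast -> None, no cycle

Cycle: no


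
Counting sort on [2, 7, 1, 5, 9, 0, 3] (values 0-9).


Input: [2, 7, 1, 5, 9, 0, 3]
Counts: [1, 1, 1, 1, 0, 1, 0, 1, 0, 1]

Sorted: [0, 1, 2, 3, 5, 7, 9]


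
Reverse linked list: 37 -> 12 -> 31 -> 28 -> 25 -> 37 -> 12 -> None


Step 1: curr=37, set curr.next=prev(None) | reversed so far: 37
Step 2: curr=12, set curr.next=prev(37) | reversed so far: 12 -> 37
Step 3: curr=31, set curr.next=prev(12) | reversed so far: 31 -> 12 -> 37
Step 4: curr=28, set curr.next=prev(31) | reversed so far: 28 -> 31 -> 12 -> 37
Step 5: curr=25, set curr.next=prev(28) | reversed so far: 25 -> 28 -> 31 -> 12 -> 37
Step 6: curr=37, set curr.next=prev(25) | reversed so far: 37 -> 25 -> 28 -> 31 -> 12 -> 37
Step 7: curr=12, set curr.next=prev(37) | reversed so far: 12 -> 37 -> 25 -> 28 -> 31 -> 12 -> 37

12 -> 37 -> 25 -> 28 -> 31 -> 12 -> 37 -> None


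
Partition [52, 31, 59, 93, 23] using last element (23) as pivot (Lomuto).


Pivot: 23
Place pivot at 0: [23, 31, 59, 93, 52]

Partitioned: [23, 31, 59, 93, 52]


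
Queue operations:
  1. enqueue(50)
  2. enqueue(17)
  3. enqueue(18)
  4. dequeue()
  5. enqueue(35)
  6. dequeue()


enqueue(50) -> [50]
enqueue(17) -> [50, 17]
enqueue(18) -> [50, 17, 18]
dequeue()->50, [17, 18]
enqueue(35) -> [17, 18, 35]
dequeue()->17, [18, 35]

Final queue: [18, 35]


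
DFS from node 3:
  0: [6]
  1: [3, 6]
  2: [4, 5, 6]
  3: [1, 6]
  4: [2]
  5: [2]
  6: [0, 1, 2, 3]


Visit 3, push [6, 1]
Visit 1, push [6]
Visit 6, push [2, 0]
Visit 0, push []
Visit 2, push [5, 4]
Visit 4, push []
Visit 5, push []

DFS order: [3, 1, 6, 0, 2, 4, 5]


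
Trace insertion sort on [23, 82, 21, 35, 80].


Initial: [23, 82, 21, 35, 80]
Insert 82: [23, 82, 21, 35, 80]
Insert 21: [21, 23, 82, 35, 80]
Insert 35: [21, 23, 35, 82, 80]
Insert 80: [21, 23, 35, 80, 82]

Sorted: [21, 23, 35, 80, 82]


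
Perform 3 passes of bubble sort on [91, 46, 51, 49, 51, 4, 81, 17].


Initial: [91, 46, 51, 49, 51, 4, 81, 17]
Pass 1: [46, 51, 49, 51, 4, 81, 17, 91] (7 swaps)
Pass 2: [46, 49, 51, 4, 51, 17, 81, 91] (3 swaps)
Pass 3: [46, 49, 4, 51, 17, 51, 81, 91] (2 swaps)

After 3 passes: [46, 49, 4, 51, 17, 51, 81, 91]


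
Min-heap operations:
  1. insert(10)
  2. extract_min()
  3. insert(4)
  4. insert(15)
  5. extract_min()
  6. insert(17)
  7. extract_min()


insert(10) -> [10]
extract_min()->10, []
insert(4) -> [4]
insert(15) -> [4, 15]
extract_min()->4, [15]
insert(17) -> [15, 17]
extract_min()->15, [17]

Final heap: [17]


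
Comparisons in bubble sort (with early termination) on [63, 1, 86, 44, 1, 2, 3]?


Algorithm: bubble sort (with early termination)
Input: [63, 1, 86, 44, 1, 2, 3]
Sorted: [1, 1, 2, 3, 44, 63, 86]

18


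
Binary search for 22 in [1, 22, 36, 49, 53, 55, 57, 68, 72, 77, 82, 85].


Step 1: lo=0, hi=11, mid=5, val=55
Step 2: lo=0, hi=4, mid=2, val=36
Step 3: lo=0, hi=1, mid=0, val=1
Step 4: lo=1, hi=1, mid=1, val=22

Found at index 1


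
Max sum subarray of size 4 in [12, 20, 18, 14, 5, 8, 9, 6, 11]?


[0:4]: 64
[1:5]: 57
[2:6]: 45
[3:7]: 36
[4:8]: 28
[5:9]: 34

Max: 64 at [0:4]


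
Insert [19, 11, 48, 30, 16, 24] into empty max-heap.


Insert 19: [19]
Insert 11: [19, 11]
Insert 48: [48, 11, 19]
Insert 30: [48, 30, 19, 11]
Insert 16: [48, 30, 19, 11, 16]
Insert 24: [48, 30, 24, 11, 16, 19]

Final heap: [48, 30, 24, 11, 16, 19]


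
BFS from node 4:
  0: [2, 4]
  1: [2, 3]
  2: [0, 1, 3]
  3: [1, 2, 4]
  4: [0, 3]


Visit 4, enqueue [0, 3]
Visit 0, enqueue [2]
Visit 3, enqueue [1]
Visit 2, enqueue []
Visit 1, enqueue []

BFS order: [4, 0, 3, 2, 1]


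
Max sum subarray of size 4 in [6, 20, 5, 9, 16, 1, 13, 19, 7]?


[0:4]: 40
[1:5]: 50
[2:6]: 31
[3:7]: 39
[4:8]: 49
[5:9]: 40

Max: 50 at [1:5]


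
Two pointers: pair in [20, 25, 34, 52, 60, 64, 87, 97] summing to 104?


lo=0(20)+hi=7(97)=117
lo=0(20)+hi=6(87)=107
lo=0(20)+hi=5(64)=84
lo=1(25)+hi=5(64)=89
lo=2(34)+hi=5(64)=98
lo=3(52)+hi=5(64)=116
lo=3(52)+hi=4(60)=112

No pair found


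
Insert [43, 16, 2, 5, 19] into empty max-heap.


Insert 43: [43]
Insert 16: [43, 16]
Insert 2: [43, 16, 2]
Insert 5: [43, 16, 2, 5]
Insert 19: [43, 19, 2, 5, 16]

Final heap: [43, 19, 2, 5, 16]


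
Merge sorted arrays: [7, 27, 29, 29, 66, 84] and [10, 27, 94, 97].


Take 7 from A
Take 10 from B
Take 27 from A
Take 27 from B
Take 29 from A
Take 29 from A
Take 66 from A
Take 84 from A

Merged: [7, 10, 27, 27, 29, 29, 66, 84, 94, 97]


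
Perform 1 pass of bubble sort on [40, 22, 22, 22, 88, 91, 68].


Initial: [40, 22, 22, 22, 88, 91, 68]
Pass 1: [22, 22, 22, 40, 88, 68, 91] (4 swaps)

After 1 pass: [22, 22, 22, 40, 88, 68, 91]


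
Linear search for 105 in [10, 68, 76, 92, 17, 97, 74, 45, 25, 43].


i=0: 10!=105
i=1: 68!=105
i=2: 76!=105
i=3: 92!=105
i=4: 17!=105
i=5: 97!=105
i=6: 74!=105
i=7: 45!=105
i=8: 25!=105
i=9: 43!=105

Not found, 10 comps


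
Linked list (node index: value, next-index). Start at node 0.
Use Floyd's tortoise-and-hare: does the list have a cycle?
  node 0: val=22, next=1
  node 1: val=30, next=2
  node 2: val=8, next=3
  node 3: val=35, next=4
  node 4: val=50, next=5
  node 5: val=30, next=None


Floyd's tortoise (slow, +1) and hare (fast, +2):
  init: slow=0, fast=0
  step 1: slow=1, fast=2
  step 2: slow=2, fast=4
  step 3: fast 4->5->None, no cycle

Cycle: no


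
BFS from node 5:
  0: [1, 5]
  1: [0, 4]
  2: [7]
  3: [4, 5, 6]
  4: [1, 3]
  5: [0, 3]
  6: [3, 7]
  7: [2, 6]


Visit 5, enqueue [0, 3]
Visit 0, enqueue [1]
Visit 3, enqueue [4, 6]
Visit 1, enqueue []
Visit 4, enqueue []
Visit 6, enqueue [7]
Visit 7, enqueue [2]
Visit 2, enqueue []

BFS order: [5, 0, 3, 1, 4, 6, 7, 2]


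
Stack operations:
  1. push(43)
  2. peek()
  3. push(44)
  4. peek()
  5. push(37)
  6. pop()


push(43) -> [43]
peek()->43
push(44) -> [43, 44]
peek()->44
push(37) -> [43, 44, 37]
pop()->37, [43, 44]

Final stack: [43, 44]


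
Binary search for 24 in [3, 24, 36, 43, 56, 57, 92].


Step 1: lo=0, hi=6, mid=3, val=43
Step 2: lo=0, hi=2, mid=1, val=24

Found at index 1


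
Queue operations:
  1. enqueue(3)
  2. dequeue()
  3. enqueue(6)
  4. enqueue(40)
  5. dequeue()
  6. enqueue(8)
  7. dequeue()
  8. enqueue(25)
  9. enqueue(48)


enqueue(3) -> [3]
dequeue()->3, []
enqueue(6) -> [6]
enqueue(40) -> [6, 40]
dequeue()->6, [40]
enqueue(8) -> [40, 8]
dequeue()->40, [8]
enqueue(25) -> [8, 25]
enqueue(48) -> [8, 25, 48]

Final queue: [8, 25, 48]


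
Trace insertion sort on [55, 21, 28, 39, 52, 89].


Initial: [55, 21, 28, 39, 52, 89]
Insert 21: [21, 55, 28, 39, 52, 89]
Insert 28: [21, 28, 55, 39, 52, 89]
Insert 39: [21, 28, 39, 55, 52, 89]
Insert 52: [21, 28, 39, 52, 55, 89]
Insert 89: [21, 28, 39, 52, 55, 89]

Sorted: [21, 28, 39, 52, 55, 89]


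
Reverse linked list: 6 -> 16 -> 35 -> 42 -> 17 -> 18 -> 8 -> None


Step 1: curr=6, set curr.next=prev(None) | reversed so far: 6
Step 2: curr=16, set curr.next=prev(6) | reversed so far: 16 -> 6
Step 3: curr=35, set curr.next=prev(16) | reversed so far: 35 -> 16 -> 6
Step 4: curr=42, set curr.next=prev(35) | reversed so far: 42 -> 35 -> 16 -> 6
Step 5: curr=17, set curr.next=prev(42) | reversed so far: 17 -> 42 -> 35 -> 16 -> 6
Step 6: curr=18, set curr.next=prev(17) | reversed so far: 18 -> 17 -> 42 -> 35 -> 16 -> 6
Step 7: curr=8, set curr.next=prev(18) | reversed so far: 8 -> 18 -> 17 -> 42 -> 35 -> 16 -> 6

8 -> 18 -> 17 -> 42 -> 35 -> 16 -> 6 -> None


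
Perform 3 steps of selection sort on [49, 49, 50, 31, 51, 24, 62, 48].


Initial: [49, 49, 50, 31, 51, 24, 62, 48]
Step 1: min=24 at 5
  Swap: [24, 49, 50, 31, 51, 49, 62, 48]
Step 2: min=31 at 3
  Swap: [24, 31, 50, 49, 51, 49, 62, 48]
Step 3: min=48 at 7
  Swap: [24, 31, 48, 49, 51, 49, 62, 50]

After 3 steps: [24, 31, 48, 49, 51, 49, 62, 50]


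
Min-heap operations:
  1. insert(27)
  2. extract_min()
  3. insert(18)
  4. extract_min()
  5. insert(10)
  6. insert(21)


insert(27) -> [27]
extract_min()->27, []
insert(18) -> [18]
extract_min()->18, []
insert(10) -> [10]
insert(21) -> [10, 21]

Final heap: [10, 21]


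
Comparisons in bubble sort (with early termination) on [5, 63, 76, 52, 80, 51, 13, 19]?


Algorithm: bubble sort (with early termination)
Input: [5, 63, 76, 52, 80, 51, 13, 19]
Sorted: [5, 13, 19, 51, 52, 63, 76, 80]

27


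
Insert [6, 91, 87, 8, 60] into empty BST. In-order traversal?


Insert 6: root
Insert 91: R from 6
Insert 87: R from 6 -> L from 91
Insert 8: R from 6 -> L from 91 -> L from 87
Insert 60: R from 6 -> L from 91 -> L from 87 -> R from 8

In-order: [6, 8, 60, 87, 91]


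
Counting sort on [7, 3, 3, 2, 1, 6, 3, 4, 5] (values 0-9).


Input: [7, 3, 3, 2, 1, 6, 3, 4, 5]
Counts: [0, 1, 1, 3, 1, 1, 1, 1, 0, 0]

Sorted: [1, 2, 3, 3, 3, 4, 5, 6, 7]


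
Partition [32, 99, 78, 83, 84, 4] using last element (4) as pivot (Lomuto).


Pivot: 4
Place pivot at 0: [4, 99, 78, 83, 84, 32]

Partitioned: [4, 99, 78, 83, 84, 32]


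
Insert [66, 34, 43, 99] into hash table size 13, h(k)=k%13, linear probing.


Insert 66: h=1 -> slot 1
Insert 34: h=8 -> slot 8
Insert 43: h=4 -> slot 4
Insert 99: h=8, 1 probes -> slot 9

Table: [None, 66, None, None, 43, None, None, None, 34, 99, None, None, None]


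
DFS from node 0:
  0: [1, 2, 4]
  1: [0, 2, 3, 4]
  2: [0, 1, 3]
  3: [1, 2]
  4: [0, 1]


Visit 0, push [4, 2, 1]
Visit 1, push [4, 3, 2]
Visit 2, push [3]
Visit 3, push []
Visit 4, push []

DFS order: [0, 1, 2, 3, 4]


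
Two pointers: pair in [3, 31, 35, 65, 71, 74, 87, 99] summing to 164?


lo=0(3)+hi=7(99)=102
lo=1(31)+hi=7(99)=130
lo=2(35)+hi=7(99)=134
lo=3(65)+hi=7(99)=164

Yes: 65+99=164


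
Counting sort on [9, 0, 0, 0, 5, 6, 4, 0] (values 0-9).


Input: [9, 0, 0, 0, 5, 6, 4, 0]
Counts: [4, 0, 0, 0, 1, 1, 1, 0, 0, 1]

Sorted: [0, 0, 0, 0, 4, 5, 6, 9]


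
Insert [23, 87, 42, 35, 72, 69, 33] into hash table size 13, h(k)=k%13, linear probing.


Insert 23: h=10 -> slot 10
Insert 87: h=9 -> slot 9
Insert 42: h=3 -> slot 3
Insert 35: h=9, 2 probes -> slot 11
Insert 72: h=7 -> slot 7
Insert 69: h=4 -> slot 4
Insert 33: h=7, 1 probes -> slot 8

Table: [None, None, None, 42, 69, None, None, 72, 33, 87, 23, 35, None]


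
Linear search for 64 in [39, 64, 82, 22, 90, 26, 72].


i=0: 39!=64
i=1: 64==64 found!

Found at 1, 2 comps


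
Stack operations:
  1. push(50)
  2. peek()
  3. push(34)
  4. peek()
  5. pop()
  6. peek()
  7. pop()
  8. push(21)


push(50) -> [50]
peek()->50
push(34) -> [50, 34]
peek()->34
pop()->34, [50]
peek()->50
pop()->50, []
push(21) -> [21]

Final stack: [21]


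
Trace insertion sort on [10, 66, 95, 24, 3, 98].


Initial: [10, 66, 95, 24, 3, 98]
Insert 66: [10, 66, 95, 24, 3, 98]
Insert 95: [10, 66, 95, 24, 3, 98]
Insert 24: [10, 24, 66, 95, 3, 98]
Insert 3: [3, 10, 24, 66, 95, 98]
Insert 98: [3, 10, 24, 66, 95, 98]

Sorted: [3, 10, 24, 66, 95, 98]


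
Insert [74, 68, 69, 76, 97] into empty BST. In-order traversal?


Insert 74: root
Insert 68: L from 74
Insert 69: L from 74 -> R from 68
Insert 76: R from 74
Insert 97: R from 74 -> R from 76

In-order: [68, 69, 74, 76, 97]


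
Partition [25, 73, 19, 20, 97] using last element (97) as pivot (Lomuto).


Pivot: 97
  25 <= 97: advance i (no swap)
  73 <= 97: advance i (no swap)
  19 <= 97: advance i (no swap)
  20 <= 97: advance i (no swap)
Place pivot at 4: [25, 73, 19, 20, 97]

Partitioned: [25, 73, 19, 20, 97]


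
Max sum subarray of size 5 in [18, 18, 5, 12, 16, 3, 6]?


[0:5]: 69
[1:6]: 54
[2:7]: 42

Max: 69 at [0:5]


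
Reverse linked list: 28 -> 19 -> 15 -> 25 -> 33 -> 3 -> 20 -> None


Step 1: curr=28, set curr.next=prev(None) | reversed so far: 28
Step 2: curr=19, set curr.next=prev(28) | reversed so far: 19 -> 28
Step 3: curr=15, set curr.next=prev(19) | reversed so far: 15 -> 19 -> 28
Step 4: curr=25, set curr.next=prev(15) | reversed so far: 25 -> 15 -> 19 -> 28
Step 5: curr=33, set curr.next=prev(25) | reversed so far: 33 -> 25 -> 15 -> 19 -> 28
Step 6: curr=3, set curr.next=prev(33) | reversed so far: 3 -> 33 -> 25 -> 15 -> 19 -> 28
Step 7: curr=20, set curr.next=prev(3) | reversed so far: 20 -> 3 -> 33 -> 25 -> 15 -> 19 -> 28

20 -> 3 -> 33 -> 25 -> 15 -> 19 -> 28 -> None


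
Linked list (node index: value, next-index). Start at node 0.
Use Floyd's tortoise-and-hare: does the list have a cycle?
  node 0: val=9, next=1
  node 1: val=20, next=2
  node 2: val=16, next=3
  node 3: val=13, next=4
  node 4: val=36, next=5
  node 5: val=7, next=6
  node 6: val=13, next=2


Floyd's tortoise (slow, +1) and hare (fast, +2):
  init: slow=0, fast=0
  step 1: slow=1, fast=2
  step 2: slow=2, fast=4
  step 3: slow=3, fast=6
  step 4: slow=4, fast=3
  step 5: slow=5, fast=5
  slow == fast at node 5: cycle detected

Cycle: yes


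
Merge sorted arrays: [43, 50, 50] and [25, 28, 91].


Take 25 from B
Take 28 from B
Take 43 from A
Take 50 from A
Take 50 from A

Merged: [25, 28, 43, 50, 50, 91]


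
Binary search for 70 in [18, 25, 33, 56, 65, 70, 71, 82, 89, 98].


Step 1: lo=0, hi=9, mid=4, val=65
Step 2: lo=5, hi=9, mid=7, val=82
Step 3: lo=5, hi=6, mid=5, val=70

Found at index 5


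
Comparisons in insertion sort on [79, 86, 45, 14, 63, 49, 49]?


Algorithm: insertion sort
Input: [79, 86, 45, 14, 63, 49, 49]
Sorted: [14, 45, 49, 49, 63, 79, 86]

17


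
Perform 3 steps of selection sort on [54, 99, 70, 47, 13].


Initial: [54, 99, 70, 47, 13]
Step 1: min=13 at 4
  Swap: [13, 99, 70, 47, 54]
Step 2: min=47 at 3
  Swap: [13, 47, 70, 99, 54]
Step 3: min=54 at 4
  Swap: [13, 47, 54, 99, 70]

After 3 steps: [13, 47, 54, 99, 70]


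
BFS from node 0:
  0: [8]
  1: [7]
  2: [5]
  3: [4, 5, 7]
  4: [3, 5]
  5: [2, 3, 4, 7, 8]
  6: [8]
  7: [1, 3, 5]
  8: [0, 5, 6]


Visit 0, enqueue [8]
Visit 8, enqueue [5, 6]
Visit 5, enqueue [2, 3, 4, 7]
Visit 6, enqueue []
Visit 2, enqueue []
Visit 3, enqueue []
Visit 4, enqueue []
Visit 7, enqueue [1]
Visit 1, enqueue []

BFS order: [0, 8, 5, 6, 2, 3, 4, 7, 1]


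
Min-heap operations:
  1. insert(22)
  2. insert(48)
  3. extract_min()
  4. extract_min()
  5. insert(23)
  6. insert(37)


insert(22) -> [22]
insert(48) -> [22, 48]
extract_min()->22, [48]
extract_min()->48, []
insert(23) -> [23]
insert(37) -> [23, 37]

Final heap: [23, 37]


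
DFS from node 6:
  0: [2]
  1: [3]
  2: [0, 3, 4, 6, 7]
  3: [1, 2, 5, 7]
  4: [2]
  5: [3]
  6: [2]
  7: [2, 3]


Visit 6, push [2]
Visit 2, push [7, 4, 3, 0]
Visit 0, push []
Visit 3, push [7, 5, 1]
Visit 1, push []
Visit 5, push []
Visit 7, push []
Visit 4, push []

DFS order: [6, 2, 0, 3, 1, 5, 7, 4]


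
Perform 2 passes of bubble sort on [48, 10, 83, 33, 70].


Initial: [48, 10, 83, 33, 70]
Pass 1: [10, 48, 33, 70, 83] (3 swaps)
Pass 2: [10, 33, 48, 70, 83] (1 swaps)

After 2 passes: [10, 33, 48, 70, 83]


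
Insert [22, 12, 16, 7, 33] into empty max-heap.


Insert 22: [22]
Insert 12: [22, 12]
Insert 16: [22, 12, 16]
Insert 7: [22, 12, 16, 7]
Insert 33: [33, 22, 16, 7, 12]

Final heap: [33, 22, 16, 7, 12]


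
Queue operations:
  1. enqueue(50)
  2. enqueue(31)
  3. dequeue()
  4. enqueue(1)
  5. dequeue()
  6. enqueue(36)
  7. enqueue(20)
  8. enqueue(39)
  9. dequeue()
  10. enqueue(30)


enqueue(50) -> [50]
enqueue(31) -> [50, 31]
dequeue()->50, [31]
enqueue(1) -> [31, 1]
dequeue()->31, [1]
enqueue(36) -> [1, 36]
enqueue(20) -> [1, 36, 20]
enqueue(39) -> [1, 36, 20, 39]
dequeue()->1, [36, 20, 39]
enqueue(30) -> [36, 20, 39, 30]

Final queue: [36, 20, 39, 30]


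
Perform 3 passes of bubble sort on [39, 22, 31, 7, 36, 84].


Initial: [39, 22, 31, 7, 36, 84]
Pass 1: [22, 31, 7, 36, 39, 84] (4 swaps)
Pass 2: [22, 7, 31, 36, 39, 84] (1 swaps)
Pass 3: [7, 22, 31, 36, 39, 84] (1 swaps)

After 3 passes: [7, 22, 31, 36, 39, 84]


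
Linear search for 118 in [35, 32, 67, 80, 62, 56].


i=0: 35!=118
i=1: 32!=118
i=2: 67!=118
i=3: 80!=118
i=4: 62!=118
i=5: 56!=118

Not found, 6 comps


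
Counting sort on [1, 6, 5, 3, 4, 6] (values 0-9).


Input: [1, 6, 5, 3, 4, 6]
Counts: [0, 1, 0, 1, 1, 1, 2, 0, 0, 0]

Sorted: [1, 3, 4, 5, 6, 6]


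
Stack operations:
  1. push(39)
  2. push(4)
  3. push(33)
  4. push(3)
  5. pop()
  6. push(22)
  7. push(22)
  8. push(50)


push(39) -> [39]
push(4) -> [39, 4]
push(33) -> [39, 4, 33]
push(3) -> [39, 4, 33, 3]
pop()->3, [39, 4, 33]
push(22) -> [39, 4, 33, 22]
push(22) -> [39, 4, 33, 22, 22]
push(50) -> [39, 4, 33, 22, 22, 50]

Final stack: [39, 4, 33, 22, 22, 50]


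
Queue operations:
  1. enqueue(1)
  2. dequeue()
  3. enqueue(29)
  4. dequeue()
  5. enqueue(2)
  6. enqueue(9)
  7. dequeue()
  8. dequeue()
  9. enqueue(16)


enqueue(1) -> [1]
dequeue()->1, []
enqueue(29) -> [29]
dequeue()->29, []
enqueue(2) -> [2]
enqueue(9) -> [2, 9]
dequeue()->2, [9]
dequeue()->9, []
enqueue(16) -> [16]

Final queue: [16]


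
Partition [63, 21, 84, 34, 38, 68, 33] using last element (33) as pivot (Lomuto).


Pivot: 33
  21 <= 33: swap -> [21, 63, 84, 34, 38, 68, 33]
Place pivot at 1: [21, 33, 84, 34, 38, 68, 63]

Partitioned: [21, 33, 84, 34, 38, 68, 63]


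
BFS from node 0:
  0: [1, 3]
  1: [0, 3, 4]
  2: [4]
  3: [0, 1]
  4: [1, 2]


Visit 0, enqueue [1, 3]
Visit 1, enqueue [4]
Visit 3, enqueue []
Visit 4, enqueue [2]
Visit 2, enqueue []

BFS order: [0, 1, 3, 4, 2]


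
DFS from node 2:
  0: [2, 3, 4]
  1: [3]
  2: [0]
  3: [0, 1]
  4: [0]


Visit 2, push [0]
Visit 0, push [4, 3]
Visit 3, push [1]
Visit 1, push []
Visit 4, push []

DFS order: [2, 0, 3, 1, 4]


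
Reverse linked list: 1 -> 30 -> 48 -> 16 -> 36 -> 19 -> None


Step 1: curr=1, set curr.next=prev(None) | reversed so far: 1
Step 2: curr=30, set curr.next=prev(1) | reversed so far: 30 -> 1
Step 3: curr=48, set curr.next=prev(30) | reversed so far: 48 -> 30 -> 1
Step 4: curr=16, set curr.next=prev(48) | reversed so far: 16 -> 48 -> 30 -> 1
Step 5: curr=36, set curr.next=prev(16) | reversed so far: 36 -> 16 -> 48 -> 30 -> 1
Step 6: curr=19, set curr.next=prev(36) | reversed so far: 19 -> 36 -> 16 -> 48 -> 30 -> 1

19 -> 36 -> 16 -> 48 -> 30 -> 1 -> None


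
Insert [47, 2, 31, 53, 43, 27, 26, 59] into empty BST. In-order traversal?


Insert 47: root
Insert 2: L from 47
Insert 31: L from 47 -> R from 2
Insert 53: R from 47
Insert 43: L from 47 -> R from 2 -> R from 31
Insert 27: L from 47 -> R from 2 -> L from 31
Insert 26: L from 47 -> R from 2 -> L from 31 -> L from 27
Insert 59: R from 47 -> R from 53

In-order: [2, 26, 27, 31, 43, 47, 53, 59]


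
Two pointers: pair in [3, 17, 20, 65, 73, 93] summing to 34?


lo=0(3)+hi=5(93)=96
lo=0(3)+hi=4(73)=76
lo=0(3)+hi=3(65)=68
lo=0(3)+hi=2(20)=23
lo=1(17)+hi=2(20)=37

No pair found


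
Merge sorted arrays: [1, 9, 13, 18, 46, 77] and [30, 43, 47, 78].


Take 1 from A
Take 9 from A
Take 13 from A
Take 18 from A
Take 30 from B
Take 43 from B
Take 46 from A
Take 47 from B
Take 77 from A

Merged: [1, 9, 13, 18, 30, 43, 46, 47, 77, 78]


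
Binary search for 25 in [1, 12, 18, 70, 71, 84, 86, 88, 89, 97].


Step 1: lo=0, hi=9, mid=4, val=71
Step 2: lo=0, hi=3, mid=1, val=12
Step 3: lo=2, hi=3, mid=2, val=18
Step 4: lo=3, hi=3, mid=3, val=70

Not found


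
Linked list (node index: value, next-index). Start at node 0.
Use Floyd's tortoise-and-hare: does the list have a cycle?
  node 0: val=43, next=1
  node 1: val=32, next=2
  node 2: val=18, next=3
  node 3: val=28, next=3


Floyd's tortoise (slow, +1) and hare (fast, +2):
  init: slow=0, fast=0
  step 1: slow=1, fast=2
  step 2: slow=2, fast=3
  step 3: slow=3, fast=3
  slow == fast at node 3: cycle detected

Cycle: yes


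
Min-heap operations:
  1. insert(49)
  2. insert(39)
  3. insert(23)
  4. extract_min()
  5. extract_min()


insert(49) -> [49]
insert(39) -> [39, 49]
insert(23) -> [23, 49, 39]
extract_min()->23, [39, 49]
extract_min()->39, [49]

Final heap: [49]


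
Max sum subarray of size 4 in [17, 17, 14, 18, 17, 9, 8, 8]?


[0:4]: 66
[1:5]: 66
[2:6]: 58
[3:7]: 52
[4:8]: 42

Max: 66 at [0:4]


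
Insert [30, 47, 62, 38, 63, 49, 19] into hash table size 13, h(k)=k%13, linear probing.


Insert 30: h=4 -> slot 4
Insert 47: h=8 -> slot 8
Insert 62: h=10 -> slot 10
Insert 38: h=12 -> slot 12
Insert 63: h=11 -> slot 11
Insert 49: h=10, 3 probes -> slot 0
Insert 19: h=6 -> slot 6

Table: [49, None, None, None, 30, None, 19, None, 47, None, 62, 63, 38]


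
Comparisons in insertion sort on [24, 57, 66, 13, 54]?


Algorithm: insertion sort
Input: [24, 57, 66, 13, 54]
Sorted: [13, 24, 54, 57, 66]

8


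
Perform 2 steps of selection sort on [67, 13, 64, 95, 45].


Initial: [67, 13, 64, 95, 45]
Step 1: min=13 at 1
  Swap: [13, 67, 64, 95, 45]
Step 2: min=45 at 4
  Swap: [13, 45, 64, 95, 67]

After 2 steps: [13, 45, 64, 95, 67]


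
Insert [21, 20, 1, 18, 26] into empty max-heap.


Insert 21: [21]
Insert 20: [21, 20]
Insert 1: [21, 20, 1]
Insert 18: [21, 20, 1, 18]
Insert 26: [26, 21, 1, 18, 20]

Final heap: [26, 21, 1, 18, 20]


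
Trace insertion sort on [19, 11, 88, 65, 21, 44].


Initial: [19, 11, 88, 65, 21, 44]
Insert 11: [11, 19, 88, 65, 21, 44]
Insert 88: [11, 19, 88, 65, 21, 44]
Insert 65: [11, 19, 65, 88, 21, 44]
Insert 21: [11, 19, 21, 65, 88, 44]
Insert 44: [11, 19, 21, 44, 65, 88]

Sorted: [11, 19, 21, 44, 65, 88]


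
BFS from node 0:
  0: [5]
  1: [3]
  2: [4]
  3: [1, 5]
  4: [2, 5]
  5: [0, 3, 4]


Visit 0, enqueue [5]
Visit 5, enqueue [3, 4]
Visit 3, enqueue [1]
Visit 4, enqueue [2]
Visit 1, enqueue []
Visit 2, enqueue []

BFS order: [0, 5, 3, 4, 1, 2]


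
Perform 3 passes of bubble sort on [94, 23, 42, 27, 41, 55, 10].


Initial: [94, 23, 42, 27, 41, 55, 10]
Pass 1: [23, 42, 27, 41, 55, 10, 94] (6 swaps)
Pass 2: [23, 27, 41, 42, 10, 55, 94] (3 swaps)
Pass 3: [23, 27, 41, 10, 42, 55, 94] (1 swaps)

After 3 passes: [23, 27, 41, 10, 42, 55, 94]


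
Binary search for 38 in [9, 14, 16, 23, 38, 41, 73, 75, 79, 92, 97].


Step 1: lo=0, hi=10, mid=5, val=41
Step 2: lo=0, hi=4, mid=2, val=16
Step 3: lo=3, hi=4, mid=3, val=23
Step 4: lo=4, hi=4, mid=4, val=38

Found at index 4


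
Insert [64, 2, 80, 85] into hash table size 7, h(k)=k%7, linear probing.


Insert 64: h=1 -> slot 1
Insert 2: h=2 -> slot 2
Insert 80: h=3 -> slot 3
Insert 85: h=1, 3 probes -> slot 4

Table: [None, 64, 2, 80, 85, None, None]


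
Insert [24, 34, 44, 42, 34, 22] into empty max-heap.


Insert 24: [24]
Insert 34: [34, 24]
Insert 44: [44, 24, 34]
Insert 42: [44, 42, 34, 24]
Insert 34: [44, 42, 34, 24, 34]
Insert 22: [44, 42, 34, 24, 34, 22]

Final heap: [44, 42, 34, 24, 34, 22]


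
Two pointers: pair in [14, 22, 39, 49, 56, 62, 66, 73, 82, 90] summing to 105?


lo=0(14)+hi=9(90)=104
lo=1(22)+hi=9(90)=112
lo=1(22)+hi=8(82)=104
lo=2(39)+hi=8(82)=121
lo=2(39)+hi=7(73)=112
lo=2(39)+hi=6(66)=105

Yes: 39+66=105


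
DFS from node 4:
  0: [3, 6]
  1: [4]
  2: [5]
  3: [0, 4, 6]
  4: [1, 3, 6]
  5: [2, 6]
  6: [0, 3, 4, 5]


Visit 4, push [6, 3, 1]
Visit 1, push []
Visit 3, push [6, 0]
Visit 0, push [6]
Visit 6, push [5]
Visit 5, push [2]
Visit 2, push []

DFS order: [4, 1, 3, 0, 6, 5, 2]


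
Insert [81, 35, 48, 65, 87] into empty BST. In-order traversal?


Insert 81: root
Insert 35: L from 81
Insert 48: L from 81 -> R from 35
Insert 65: L from 81 -> R from 35 -> R from 48
Insert 87: R from 81

In-order: [35, 48, 65, 81, 87]


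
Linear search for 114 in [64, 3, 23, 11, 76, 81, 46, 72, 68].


i=0: 64!=114
i=1: 3!=114
i=2: 23!=114
i=3: 11!=114
i=4: 76!=114
i=5: 81!=114
i=6: 46!=114
i=7: 72!=114
i=8: 68!=114

Not found, 9 comps


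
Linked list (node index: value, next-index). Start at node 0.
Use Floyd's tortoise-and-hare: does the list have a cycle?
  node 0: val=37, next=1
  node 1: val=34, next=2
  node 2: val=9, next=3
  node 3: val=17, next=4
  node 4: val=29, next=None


Floyd's tortoise (slow, +1) and hare (fast, +2):
  init: slow=0, fast=0
  step 1: slow=1, fast=2
  step 2: slow=2, fast=4
  step 3: fast -> None, no cycle

Cycle: no


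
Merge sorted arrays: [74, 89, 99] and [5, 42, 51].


Take 5 from B
Take 42 from B
Take 51 from B

Merged: [5, 42, 51, 74, 89, 99]


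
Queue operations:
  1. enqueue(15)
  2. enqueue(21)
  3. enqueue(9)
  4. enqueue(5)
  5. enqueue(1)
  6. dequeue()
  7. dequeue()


enqueue(15) -> [15]
enqueue(21) -> [15, 21]
enqueue(9) -> [15, 21, 9]
enqueue(5) -> [15, 21, 9, 5]
enqueue(1) -> [15, 21, 9, 5, 1]
dequeue()->15, [21, 9, 5, 1]
dequeue()->21, [9, 5, 1]

Final queue: [9, 5, 1]


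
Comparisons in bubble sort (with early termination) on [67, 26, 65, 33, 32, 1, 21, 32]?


Algorithm: bubble sort (with early termination)
Input: [67, 26, 65, 33, 32, 1, 21, 32]
Sorted: [1, 21, 26, 32, 32, 33, 65, 67]

27


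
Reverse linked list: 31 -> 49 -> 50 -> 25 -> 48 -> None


Step 1: curr=31, set curr.next=prev(None) | reversed so far: 31
Step 2: curr=49, set curr.next=prev(31) | reversed so far: 49 -> 31
Step 3: curr=50, set curr.next=prev(49) | reversed so far: 50 -> 49 -> 31
Step 4: curr=25, set curr.next=prev(50) | reversed so far: 25 -> 50 -> 49 -> 31
Step 5: curr=48, set curr.next=prev(25) | reversed so far: 48 -> 25 -> 50 -> 49 -> 31

48 -> 25 -> 50 -> 49 -> 31 -> None


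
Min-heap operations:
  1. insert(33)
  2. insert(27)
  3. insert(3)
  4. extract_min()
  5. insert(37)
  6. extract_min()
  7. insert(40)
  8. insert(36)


insert(33) -> [33]
insert(27) -> [27, 33]
insert(3) -> [3, 33, 27]
extract_min()->3, [27, 33]
insert(37) -> [27, 33, 37]
extract_min()->27, [33, 37]
insert(40) -> [33, 37, 40]
insert(36) -> [33, 36, 40, 37]

Final heap: [33, 36, 40, 37]


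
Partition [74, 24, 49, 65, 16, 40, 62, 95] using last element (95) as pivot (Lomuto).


Pivot: 95
  74 <= 95: advance i (no swap)
  24 <= 95: advance i (no swap)
  49 <= 95: advance i (no swap)
  65 <= 95: advance i (no swap)
  16 <= 95: advance i (no swap)
  40 <= 95: advance i (no swap)
  62 <= 95: advance i (no swap)
Place pivot at 7: [74, 24, 49, 65, 16, 40, 62, 95]

Partitioned: [74, 24, 49, 65, 16, 40, 62, 95]


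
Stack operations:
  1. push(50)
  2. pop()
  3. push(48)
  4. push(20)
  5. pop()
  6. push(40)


push(50) -> [50]
pop()->50, []
push(48) -> [48]
push(20) -> [48, 20]
pop()->20, [48]
push(40) -> [48, 40]

Final stack: [48, 40]


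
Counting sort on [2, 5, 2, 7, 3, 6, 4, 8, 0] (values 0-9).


Input: [2, 5, 2, 7, 3, 6, 4, 8, 0]
Counts: [1, 0, 2, 1, 1, 1, 1, 1, 1, 0]

Sorted: [0, 2, 2, 3, 4, 5, 6, 7, 8]


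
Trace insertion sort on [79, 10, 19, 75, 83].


Initial: [79, 10, 19, 75, 83]
Insert 10: [10, 79, 19, 75, 83]
Insert 19: [10, 19, 79, 75, 83]
Insert 75: [10, 19, 75, 79, 83]
Insert 83: [10, 19, 75, 79, 83]

Sorted: [10, 19, 75, 79, 83]


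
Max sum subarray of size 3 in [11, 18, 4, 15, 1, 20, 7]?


[0:3]: 33
[1:4]: 37
[2:5]: 20
[3:6]: 36
[4:7]: 28

Max: 37 at [1:4]


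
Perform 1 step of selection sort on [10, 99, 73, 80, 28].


Initial: [10, 99, 73, 80, 28]
Step 1: min=10 at 0
  Swap: [10, 99, 73, 80, 28]

After 1 step: [10, 99, 73, 80, 28]


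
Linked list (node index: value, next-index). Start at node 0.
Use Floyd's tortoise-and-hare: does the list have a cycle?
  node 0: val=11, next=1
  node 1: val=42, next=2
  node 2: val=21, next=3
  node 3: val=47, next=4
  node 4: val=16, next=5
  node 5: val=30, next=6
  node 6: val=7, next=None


Floyd's tortoise (slow, +1) and hare (fast, +2):
  init: slow=0, fast=0
  step 1: slow=1, fast=2
  step 2: slow=2, fast=4
  step 3: slow=3, fast=6
  step 4: fast -> None, no cycle

Cycle: no


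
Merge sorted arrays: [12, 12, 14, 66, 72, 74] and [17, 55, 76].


Take 12 from A
Take 12 from A
Take 14 from A
Take 17 from B
Take 55 from B
Take 66 from A
Take 72 from A
Take 74 from A

Merged: [12, 12, 14, 17, 55, 66, 72, 74, 76]


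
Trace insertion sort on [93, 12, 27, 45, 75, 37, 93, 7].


Initial: [93, 12, 27, 45, 75, 37, 93, 7]
Insert 12: [12, 93, 27, 45, 75, 37, 93, 7]
Insert 27: [12, 27, 93, 45, 75, 37, 93, 7]
Insert 45: [12, 27, 45, 93, 75, 37, 93, 7]
Insert 75: [12, 27, 45, 75, 93, 37, 93, 7]
Insert 37: [12, 27, 37, 45, 75, 93, 93, 7]
Insert 93: [12, 27, 37, 45, 75, 93, 93, 7]
Insert 7: [7, 12, 27, 37, 45, 75, 93, 93]

Sorted: [7, 12, 27, 37, 45, 75, 93, 93]


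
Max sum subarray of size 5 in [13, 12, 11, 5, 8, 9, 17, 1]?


[0:5]: 49
[1:6]: 45
[2:7]: 50
[3:8]: 40

Max: 50 at [2:7]


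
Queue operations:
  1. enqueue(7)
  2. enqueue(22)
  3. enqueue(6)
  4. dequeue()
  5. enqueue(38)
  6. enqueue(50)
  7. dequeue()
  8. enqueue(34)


enqueue(7) -> [7]
enqueue(22) -> [7, 22]
enqueue(6) -> [7, 22, 6]
dequeue()->7, [22, 6]
enqueue(38) -> [22, 6, 38]
enqueue(50) -> [22, 6, 38, 50]
dequeue()->22, [6, 38, 50]
enqueue(34) -> [6, 38, 50, 34]

Final queue: [6, 38, 50, 34]


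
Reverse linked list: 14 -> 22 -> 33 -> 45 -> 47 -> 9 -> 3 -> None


Step 1: curr=14, set curr.next=prev(None) | reversed so far: 14
Step 2: curr=22, set curr.next=prev(14) | reversed so far: 22 -> 14
Step 3: curr=33, set curr.next=prev(22) | reversed so far: 33 -> 22 -> 14
Step 4: curr=45, set curr.next=prev(33) | reversed so far: 45 -> 33 -> 22 -> 14
Step 5: curr=47, set curr.next=prev(45) | reversed so far: 47 -> 45 -> 33 -> 22 -> 14
Step 6: curr=9, set curr.next=prev(47) | reversed so far: 9 -> 47 -> 45 -> 33 -> 22 -> 14
Step 7: curr=3, set curr.next=prev(9) | reversed so far: 3 -> 9 -> 47 -> 45 -> 33 -> 22 -> 14

3 -> 9 -> 47 -> 45 -> 33 -> 22 -> 14 -> None


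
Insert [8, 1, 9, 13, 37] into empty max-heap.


Insert 8: [8]
Insert 1: [8, 1]
Insert 9: [9, 1, 8]
Insert 13: [13, 9, 8, 1]
Insert 37: [37, 13, 8, 1, 9]

Final heap: [37, 13, 8, 1, 9]


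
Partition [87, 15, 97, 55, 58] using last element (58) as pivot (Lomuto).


Pivot: 58
  15 <= 58: swap -> [15, 87, 97, 55, 58]
  55 <= 58: swap -> [15, 55, 97, 87, 58]
Place pivot at 2: [15, 55, 58, 87, 97]

Partitioned: [15, 55, 58, 87, 97]


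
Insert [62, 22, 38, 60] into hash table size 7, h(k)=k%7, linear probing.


Insert 62: h=6 -> slot 6
Insert 22: h=1 -> slot 1
Insert 38: h=3 -> slot 3
Insert 60: h=4 -> slot 4

Table: [None, 22, None, 38, 60, None, 62]


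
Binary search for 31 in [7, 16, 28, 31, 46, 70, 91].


Step 1: lo=0, hi=6, mid=3, val=31

Found at index 3


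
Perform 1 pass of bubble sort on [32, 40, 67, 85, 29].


Initial: [32, 40, 67, 85, 29]
Pass 1: [32, 40, 67, 29, 85] (1 swaps)

After 1 pass: [32, 40, 67, 29, 85]


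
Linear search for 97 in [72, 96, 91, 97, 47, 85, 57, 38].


i=0: 72!=97
i=1: 96!=97
i=2: 91!=97
i=3: 97==97 found!

Found at 3, 4 comps


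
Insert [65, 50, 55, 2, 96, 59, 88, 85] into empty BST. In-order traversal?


Insert 65: root
Insert 50: L from 65
Insert 55: L from 65 -> R from 50
Insert 2: L from 65 -> L from 50
Insert 96: R from 65
Insert 59: L from 65 -> R from 50 -> R from 55
Insert 88: R from 65 -> L from 96
Insert 85: R from 65 -> L from 96 -> L from 88

In-order: [2, 50, 55, 59, 65, 85, 88, 96]


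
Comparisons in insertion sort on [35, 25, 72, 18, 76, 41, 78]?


Algorithm: insertion sort
Input: [35, 25, 72, 18, 76, 41, 78]
Sorted: [18, 25, 35, 41, 72, 76, 78]

10


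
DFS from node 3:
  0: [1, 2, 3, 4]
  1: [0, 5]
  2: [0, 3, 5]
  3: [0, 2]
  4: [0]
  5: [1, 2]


Visit 3, push [2, 0]
Visit 0, push [4, 2, 1]
Visit 1, push [5]
Visit 5, push [2]
Visit 2, push []
Visit 4, push []

DFS order: [3, 0, 1, 5, 2, 4]


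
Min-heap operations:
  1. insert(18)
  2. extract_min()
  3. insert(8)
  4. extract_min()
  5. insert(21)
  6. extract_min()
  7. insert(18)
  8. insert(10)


insert(18) -> [18]
extract_min()->18, []
insert(8) -> [8]
extract_min()->8, []
insert(21) -> [21]
extract_min()->21, []
insert(18) -> [18]
insert(10) -> [10, 18]

Final heap: [10, 18]


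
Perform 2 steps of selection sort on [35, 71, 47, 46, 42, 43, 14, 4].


Initial: [35, 71, 47, 46, 42, 43, 14, 4]
Step 1: min=4 at 7
  Swap: [4, 71, 47, 46, 42, 43, 14, 35]
Step 2: min=14 at 6
  Swap: [4, 14, 47, 46, 42, 43, 71, 35]

After 2 steps: [4, 14, 47, 46, 42, 43, 71, 35]
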